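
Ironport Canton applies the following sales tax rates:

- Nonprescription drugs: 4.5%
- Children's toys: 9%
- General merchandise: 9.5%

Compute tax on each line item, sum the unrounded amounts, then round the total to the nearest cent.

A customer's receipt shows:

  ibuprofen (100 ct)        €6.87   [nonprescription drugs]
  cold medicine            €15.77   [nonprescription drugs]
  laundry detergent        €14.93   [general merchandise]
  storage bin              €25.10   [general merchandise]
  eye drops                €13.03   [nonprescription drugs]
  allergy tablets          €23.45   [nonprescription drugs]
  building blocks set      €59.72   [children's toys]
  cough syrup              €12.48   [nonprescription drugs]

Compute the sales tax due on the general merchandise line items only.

€3.80

Laundry detergent €14.93: general merchandise → 9.5% → €1.41835
Storage bin €25.10: general merchandise → 9.5% → €2.3845
Tax on general merchandise: unrounded sum = €3.80285 → €3.80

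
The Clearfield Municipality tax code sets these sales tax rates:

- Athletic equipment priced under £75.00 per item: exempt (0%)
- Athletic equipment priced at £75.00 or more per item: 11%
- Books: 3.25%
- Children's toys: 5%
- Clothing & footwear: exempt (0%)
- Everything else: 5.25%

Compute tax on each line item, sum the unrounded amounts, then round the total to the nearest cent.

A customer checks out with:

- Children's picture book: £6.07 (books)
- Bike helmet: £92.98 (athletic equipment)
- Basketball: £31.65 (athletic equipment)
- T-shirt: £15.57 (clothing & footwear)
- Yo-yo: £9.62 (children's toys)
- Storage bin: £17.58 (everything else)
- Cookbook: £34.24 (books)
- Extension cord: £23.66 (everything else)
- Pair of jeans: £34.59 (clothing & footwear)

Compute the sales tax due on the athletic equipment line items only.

£10.23

Bike helmet £92.98: athletic equipment, £75.00 or more → 11% → £10.2278
Basketball £31.65: athletic equipment, under £75.00 → 0% → £0.00
Tax on athletic equipment: unrounded sum = £10.2278 → £10.23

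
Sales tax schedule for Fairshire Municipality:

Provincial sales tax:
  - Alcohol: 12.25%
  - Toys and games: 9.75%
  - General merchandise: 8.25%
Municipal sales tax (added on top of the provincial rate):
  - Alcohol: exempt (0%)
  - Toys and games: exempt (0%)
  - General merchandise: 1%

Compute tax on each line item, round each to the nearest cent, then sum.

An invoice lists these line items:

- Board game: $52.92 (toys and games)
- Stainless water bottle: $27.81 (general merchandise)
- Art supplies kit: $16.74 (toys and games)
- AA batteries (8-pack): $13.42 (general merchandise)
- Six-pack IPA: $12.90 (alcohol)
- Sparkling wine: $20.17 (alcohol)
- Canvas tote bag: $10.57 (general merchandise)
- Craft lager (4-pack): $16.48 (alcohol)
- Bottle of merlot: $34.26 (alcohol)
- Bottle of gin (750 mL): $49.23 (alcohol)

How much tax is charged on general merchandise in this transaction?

Stainless water bottle $27.81: general merchandise → 8.25% + 1% municipal = 9.25% → $2.57
AA batteries (8-pack) $13.42: general merchandise → 8.25% + 1% municipal = 9.25% → $1.24
Canvas tote bag $10.57: general merchandise → 8.25% + 1% municipal = 9.25% → $0.98
Tax on general merchandise = $2.57 + $1.24 + $0.98 = $4.79

$4.79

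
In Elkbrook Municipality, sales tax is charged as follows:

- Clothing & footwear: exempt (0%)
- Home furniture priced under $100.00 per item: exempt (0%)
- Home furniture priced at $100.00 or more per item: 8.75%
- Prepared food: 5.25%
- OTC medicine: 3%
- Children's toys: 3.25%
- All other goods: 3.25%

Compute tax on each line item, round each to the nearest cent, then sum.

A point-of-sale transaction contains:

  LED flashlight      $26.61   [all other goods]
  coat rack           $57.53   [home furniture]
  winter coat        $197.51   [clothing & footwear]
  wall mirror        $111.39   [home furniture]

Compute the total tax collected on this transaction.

LED flashlight $26.61: all other goods → 3.25% → $0.86
Coat rack $57.53: home furniture, under $100.00 → 0% → $0.00
Winter coat $197.51: clothing & footwear → 0% → $0.00
Wall mirror $111.39: home furniture, $100.00 or more → 8.75% → $9.75
Total tax = $0.86 + $9.75 = $10.61

$10.61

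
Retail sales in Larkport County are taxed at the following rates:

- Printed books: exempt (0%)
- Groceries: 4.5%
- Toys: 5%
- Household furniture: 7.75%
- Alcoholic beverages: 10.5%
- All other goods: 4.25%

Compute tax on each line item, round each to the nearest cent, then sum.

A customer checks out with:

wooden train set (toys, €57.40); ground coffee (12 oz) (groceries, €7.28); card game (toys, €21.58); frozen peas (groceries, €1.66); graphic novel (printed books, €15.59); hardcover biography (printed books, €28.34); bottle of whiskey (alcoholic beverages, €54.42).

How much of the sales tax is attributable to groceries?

€0.40

Ground coffee (12 oz) €7.28: groceries → 4.5% → €0.33
Frozen peas €1.66: groceries → 4.5% → €0.07
Tax on groceries = €0.33 + €0.07 = €0.40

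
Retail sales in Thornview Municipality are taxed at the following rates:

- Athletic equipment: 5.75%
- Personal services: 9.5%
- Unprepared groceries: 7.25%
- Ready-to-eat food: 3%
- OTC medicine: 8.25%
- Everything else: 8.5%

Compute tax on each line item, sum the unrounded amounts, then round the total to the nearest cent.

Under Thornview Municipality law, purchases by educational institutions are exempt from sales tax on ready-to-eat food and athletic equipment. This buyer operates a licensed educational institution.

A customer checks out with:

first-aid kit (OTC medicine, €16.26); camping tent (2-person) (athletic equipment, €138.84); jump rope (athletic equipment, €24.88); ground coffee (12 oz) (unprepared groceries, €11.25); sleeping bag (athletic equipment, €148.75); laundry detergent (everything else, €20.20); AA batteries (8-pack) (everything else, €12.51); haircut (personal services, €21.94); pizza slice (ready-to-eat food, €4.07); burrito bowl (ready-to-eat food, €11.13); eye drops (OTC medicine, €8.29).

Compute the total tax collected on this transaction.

€7.71

First-aid kit €16.26: OTC medicine → 8.25% → €1.34145
Camping tent (2-person) €138.84: athletic equipment, buyer-exempt → 0% → €0.00
Jump rope €24.88: athletic equipment, buyer-exempt → 0% → €0.00
Ground coffee (12 oz) €11.25: unprepared groceries → 7.25% → €0.815625
Sleeping bag €148.75: athletic equipment, buyer-exempt → 0% → €0.00
Laundry detergent €20.20: everything else → 8.5% → €1.717
AA batteries (8-pack) €12.51: everything else → 8.5% → €1.06335
Haircut €21.94: personal services → 9.5% → €2.0843
Pizza slice €4.07: ready-to-eat food, buyer-exempt → 0% → €0.00
Burrito bowl €11.13: ready-to-eat food, buyer-exempt → 0% → €0.00
Eye drops €8.29: OTC medicine → 8.25% → €0.683925
Unrounded tax sum = €7.70565 → €7.71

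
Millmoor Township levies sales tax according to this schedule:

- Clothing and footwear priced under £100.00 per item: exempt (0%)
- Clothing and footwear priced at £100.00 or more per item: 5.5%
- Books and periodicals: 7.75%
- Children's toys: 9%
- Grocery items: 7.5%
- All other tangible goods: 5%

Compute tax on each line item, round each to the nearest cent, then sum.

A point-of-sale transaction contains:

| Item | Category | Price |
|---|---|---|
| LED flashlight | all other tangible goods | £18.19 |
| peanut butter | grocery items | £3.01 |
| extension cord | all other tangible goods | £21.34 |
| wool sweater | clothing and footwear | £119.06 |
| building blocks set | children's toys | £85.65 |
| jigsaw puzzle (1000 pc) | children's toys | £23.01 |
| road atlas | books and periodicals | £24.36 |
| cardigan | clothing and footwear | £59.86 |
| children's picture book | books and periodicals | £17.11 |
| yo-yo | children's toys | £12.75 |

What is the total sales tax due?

£22.91

LED flashlight £18.19: all other tangible goods → 5% → £0.91
Peanut butter £3.01: grocery items → 7.5% → £0.23
Extension cord £21.34: all other tangible goods → 5% → £1.07
Wool sweater £119.06: clothing and footwear, £100.00 or more → 5.5% → £6.55
Building blocks set £85.65: children's toys → 9% → £7.71
Jigsaw puzzle (1000 pc) £23.01: children's toys → 9% → £2.07
Road atlas £24.36: books and periodicals → 7.75% → £1.89
Cardigan £59.86: clothing and footwear, under £100.00 → 0% → £0.00
Children's picture book £17.11: books and periodicals → 7.75% → £1.33
Yo-yo £12.75: children's toys → 9% → £1.15
Total tax = £0.91 + £0.23 + £1.07 + £6.55 + £7.71 + £2.07 + £1.89 + £1.33 + £1.15 = £22.91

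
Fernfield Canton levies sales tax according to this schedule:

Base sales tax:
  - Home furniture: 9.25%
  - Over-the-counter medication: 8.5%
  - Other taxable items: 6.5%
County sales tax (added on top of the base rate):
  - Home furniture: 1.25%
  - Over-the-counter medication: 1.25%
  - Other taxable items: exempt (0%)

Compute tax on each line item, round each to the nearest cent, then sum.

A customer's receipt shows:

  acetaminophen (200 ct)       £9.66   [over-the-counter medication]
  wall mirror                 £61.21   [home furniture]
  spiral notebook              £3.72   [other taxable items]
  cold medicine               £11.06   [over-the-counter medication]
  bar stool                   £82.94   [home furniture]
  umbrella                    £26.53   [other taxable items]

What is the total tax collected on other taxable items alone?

£1.96

Spiral notebook £3.72: other taxable items → 6.5% + 0% county = 6.5% → £0.24
Umbrella £26.53: other taxable items → 6.5% + 0% county = 6.5% → £1.72
Tax on other taxable items = £0.24 + £1.72 = £1.96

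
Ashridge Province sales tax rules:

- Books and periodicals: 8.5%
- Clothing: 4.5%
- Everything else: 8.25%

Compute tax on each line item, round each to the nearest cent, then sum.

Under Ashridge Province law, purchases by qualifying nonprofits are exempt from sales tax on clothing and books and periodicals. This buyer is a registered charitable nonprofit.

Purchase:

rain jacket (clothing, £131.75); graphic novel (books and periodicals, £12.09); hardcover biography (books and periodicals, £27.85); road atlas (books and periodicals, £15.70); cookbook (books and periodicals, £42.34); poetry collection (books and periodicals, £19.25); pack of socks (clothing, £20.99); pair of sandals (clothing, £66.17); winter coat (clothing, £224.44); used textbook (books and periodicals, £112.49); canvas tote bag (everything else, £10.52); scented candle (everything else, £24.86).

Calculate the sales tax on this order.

£2.92

Rain jacket £131.75: clothing, buyer-exempt → 0% → £0.00
Graphic novel £12.09: books and periodicals, buyer-exempt → 0% → £0.00
Hardcover biography £27.85: books and periodicals, buyer-exempt → 0% → £0.00
Road atlas £15.70: books and periodicals, buyer-exempt → 0% → £0.00
Cookbook £42.34: books and periodicals, buyer-exempt → 0% → £0.00
Poetry collection £19.25: books and periodicals, buyer-exempt → 0% → £0.00
Pack of socks £20.99: clothing, buyer-exempt → 0% → £0.00
Pair of sandals £66.17: clothing, buyer-exempt → 0% → £0.00
Winter coat £224.44: clothing, buyer-exempt → 0% → £0.00
Used textbook £112.49: books and periodicals, buyer-exempt → 0% → £0.00
Canvas tote bag £10.52: everything else → 8.25% → £0.87
Scented candle £24.86: everything else → 8.25% → £2.05
Total tax = £0.87 + £2.05 = £2.92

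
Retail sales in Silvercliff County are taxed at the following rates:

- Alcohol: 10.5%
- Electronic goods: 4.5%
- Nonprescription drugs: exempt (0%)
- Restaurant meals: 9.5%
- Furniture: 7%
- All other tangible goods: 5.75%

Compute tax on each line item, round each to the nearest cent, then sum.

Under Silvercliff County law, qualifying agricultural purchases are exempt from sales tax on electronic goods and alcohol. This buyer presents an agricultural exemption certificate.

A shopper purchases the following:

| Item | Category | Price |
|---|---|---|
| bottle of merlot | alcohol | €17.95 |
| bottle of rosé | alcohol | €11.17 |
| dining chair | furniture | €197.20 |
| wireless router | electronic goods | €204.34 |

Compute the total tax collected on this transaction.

Bottle of merlot €17.95: alcohol, buyer-exempt → 0% → €0.00
Bottle of rosé €11.17: alcohol, buyer-exempt → 0% → €0.00
Dining chair €197.20: furniture → 7% → €13.80
Wireless router €204.34: electronic goods, buyer-exempt → 0% → €0.00
Total tax = €13.80

€13.80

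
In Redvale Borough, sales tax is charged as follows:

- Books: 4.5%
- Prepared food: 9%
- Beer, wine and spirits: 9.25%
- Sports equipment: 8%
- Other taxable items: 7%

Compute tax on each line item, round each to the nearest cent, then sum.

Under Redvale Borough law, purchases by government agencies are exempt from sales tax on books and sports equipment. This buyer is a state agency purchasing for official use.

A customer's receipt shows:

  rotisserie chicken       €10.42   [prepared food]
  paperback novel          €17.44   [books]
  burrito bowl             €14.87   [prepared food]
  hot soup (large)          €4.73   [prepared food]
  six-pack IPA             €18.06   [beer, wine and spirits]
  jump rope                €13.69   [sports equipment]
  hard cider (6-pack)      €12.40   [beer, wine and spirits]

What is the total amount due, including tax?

Rotisserie chicken €10.42: prepared food → 9% → €0.94
Paperback novel €17.44: books, buyer-exempt → 0% → €0.00
Burrito bowl €14.87: prepared food → 9% → €1.34
Hot soup (large) €4.73: prepared food → 9% → €0.43
Six-pack IPA €18.06: beer, wine and spirits → 9.25% → €1.67
Jump rope €13.69: sports equipment, buyer-exempt → 0% → €0.00
Hard cider (6-pack) €12.40: beer, wine and spirits → 9.25% → €1.15
Subtotal = €91.61; tax = €5.53; total due = €97.14

€97.14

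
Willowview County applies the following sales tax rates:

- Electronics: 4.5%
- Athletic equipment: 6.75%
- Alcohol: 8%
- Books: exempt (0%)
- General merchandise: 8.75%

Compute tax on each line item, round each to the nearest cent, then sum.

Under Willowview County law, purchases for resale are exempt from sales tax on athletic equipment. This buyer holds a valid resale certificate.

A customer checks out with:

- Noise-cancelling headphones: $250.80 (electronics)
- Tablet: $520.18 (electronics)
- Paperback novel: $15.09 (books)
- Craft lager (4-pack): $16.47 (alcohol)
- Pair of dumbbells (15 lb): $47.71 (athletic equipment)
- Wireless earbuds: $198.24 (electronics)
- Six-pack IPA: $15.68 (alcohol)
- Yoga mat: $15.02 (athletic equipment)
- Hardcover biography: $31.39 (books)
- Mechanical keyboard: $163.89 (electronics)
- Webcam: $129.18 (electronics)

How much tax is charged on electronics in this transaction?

$56.81

Noise-cancelling headphones $250.80: electronics → 4.5% → $11.29
Tablet $520.18: electronics → 4.5% → $23.41
Wireless earbuds $198.24: electronics → 4.5% → $8.92
Mechanical keyboard $163.89: electronics → 4.5% → $7.38
Webcam $129.18: electronics → 4.5% → $5.81
Tax on electronics = $11.29 + $23.41 + $8.92 + $7.38 + $5.81 = $56.81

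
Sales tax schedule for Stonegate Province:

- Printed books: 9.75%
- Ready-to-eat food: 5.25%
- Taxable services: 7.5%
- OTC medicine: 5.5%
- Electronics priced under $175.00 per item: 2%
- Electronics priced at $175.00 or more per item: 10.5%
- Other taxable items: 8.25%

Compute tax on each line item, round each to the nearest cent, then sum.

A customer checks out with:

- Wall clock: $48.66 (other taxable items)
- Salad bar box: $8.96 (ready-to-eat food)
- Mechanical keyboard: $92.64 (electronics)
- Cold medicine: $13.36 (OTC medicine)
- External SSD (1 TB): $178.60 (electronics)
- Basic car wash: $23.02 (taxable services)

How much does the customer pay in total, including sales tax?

Wall clock $48.66: other taxable items → 8.25% → $4.01
Salad bar box $8.96: ready-to-eat food → 5.25% → $0.47
Mechanical keyboard $92.64: electronics, under $175.00 → 2% → $1.85
Cold medicine $13.36: OTC medicine → 5.5% → $0.73
External SSD (1 TB) $178.60: electronics, $175.00 or more → 10.5% → $18.75
Basic car wash $23.02: taxable services → 7.5% → $1.73
Subtotal = $365.24; tax = $27.54; total due = $392.78

$392.78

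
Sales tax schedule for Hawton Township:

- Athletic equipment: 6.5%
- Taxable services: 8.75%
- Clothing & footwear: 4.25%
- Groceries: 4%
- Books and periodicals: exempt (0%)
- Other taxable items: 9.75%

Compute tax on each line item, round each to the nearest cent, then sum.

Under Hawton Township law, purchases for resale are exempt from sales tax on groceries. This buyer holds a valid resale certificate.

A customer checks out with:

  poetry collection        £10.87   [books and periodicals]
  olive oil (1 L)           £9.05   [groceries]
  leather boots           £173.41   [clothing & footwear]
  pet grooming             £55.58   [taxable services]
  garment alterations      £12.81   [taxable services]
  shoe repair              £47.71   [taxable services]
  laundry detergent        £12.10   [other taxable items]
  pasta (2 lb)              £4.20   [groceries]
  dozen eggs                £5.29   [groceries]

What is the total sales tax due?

Poetry collection £10.87: books and periodicals → 0% → £0.00
Olive oil (1 L) £9.05: groceries, buyer-exempt → 0% → £0.00
Leather boots £173.41: clothing & footwear → 4.25% → £7.37
Pet grooming £55.58: taxable services → 8.75% → £4.86
Garment alterations £12.81: taxable services → 8.75% → £1.12
Shoe repair £47.71: taxable services → 8.75% → £4.17
Laundry detergent £12.10: other taxable items → 9.75% → £1.18
Pasta (2 lb) £4.20: groceries, buyer-exempt → 0% → £0.00
Dozen eggs £5.29: groceries, buyer-exempt → 0% → £0.00
Total tax = £7.37 + £4.86 + £1.12 + £4.17 + £1.18 = £18.70

£18.70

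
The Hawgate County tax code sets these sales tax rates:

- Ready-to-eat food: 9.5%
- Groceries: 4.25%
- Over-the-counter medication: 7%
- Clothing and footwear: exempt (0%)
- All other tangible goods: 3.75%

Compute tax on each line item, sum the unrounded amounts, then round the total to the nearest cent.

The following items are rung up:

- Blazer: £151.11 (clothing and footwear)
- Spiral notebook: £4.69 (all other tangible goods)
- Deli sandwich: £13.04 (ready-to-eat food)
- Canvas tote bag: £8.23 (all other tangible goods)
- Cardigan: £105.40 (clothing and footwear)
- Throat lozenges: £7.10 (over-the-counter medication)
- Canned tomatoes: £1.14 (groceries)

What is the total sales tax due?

£2.27

Blazer £151.11: clothing and footwear → 0% → £0.00
Spiral notebook £4.69: all other tangible goods → 3.75% → £0.175875
Deli sandwich £13.04: ready-to-eat food → 9.5% → £1.2388
Canvas tote bag £8.23: all other tangible goods → 3.75% → £0.308625
Cardigan £105.40: clothing and footwear → 0% → £0.00
Throat lozenges £7.10: over-the-counter medication → 7% → £0.497
Canned tomatoes £1.14: groceries → 4.25% → £0.04845
Unrounded tax sum = £2.26875 → £2.27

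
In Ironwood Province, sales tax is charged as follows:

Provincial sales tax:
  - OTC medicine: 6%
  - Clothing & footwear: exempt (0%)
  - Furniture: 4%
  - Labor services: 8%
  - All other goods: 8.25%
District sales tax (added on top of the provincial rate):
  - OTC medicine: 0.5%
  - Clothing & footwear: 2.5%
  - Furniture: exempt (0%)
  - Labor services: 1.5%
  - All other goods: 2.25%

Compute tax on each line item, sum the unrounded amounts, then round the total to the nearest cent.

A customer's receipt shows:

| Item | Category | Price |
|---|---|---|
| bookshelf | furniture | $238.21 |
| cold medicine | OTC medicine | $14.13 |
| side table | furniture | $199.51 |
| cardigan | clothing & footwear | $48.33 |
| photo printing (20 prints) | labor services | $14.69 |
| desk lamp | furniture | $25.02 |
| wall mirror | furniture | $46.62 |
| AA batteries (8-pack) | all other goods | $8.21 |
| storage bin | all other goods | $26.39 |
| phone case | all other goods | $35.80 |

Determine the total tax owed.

$31.29

Bookshelf $238.21: furniture → 4% + 0% district = 4% → $9.5284
Cold medicine $14.13: OTC medicine → 6% + 0.5% district = 6.5% → $0.91845
Side table $199.51: furniture → 4% + 0% district = 4% → $7.9804
Cardigan $48.33: clothing & footwear → 0% + 2.5% district = 2.5% → $1.20825
Photo printing (20 prints) $14.69: labor services → 8% + 1.5% district = 9.5% → $1.39555
Desk lamp $25.02: furniture → 4% + 0% district = 4% → $1.0008
Wall mirror $46.62: furniture → 4% + 0% district = 4% → $1.8648
AA batteries (8-pack) $8.21: all other goods → 8.25% + 2.25% district = 10.5% → $0.86205
Storage bin $26.39: all other goods → 8.25% + 2.25% district = 10.5% → $2.77095
Phone case $35.80: all other goods → 8.25% + 2.25% district = 10.5% → $3.759
Unrounded tax sum = $31.28865 → $31.29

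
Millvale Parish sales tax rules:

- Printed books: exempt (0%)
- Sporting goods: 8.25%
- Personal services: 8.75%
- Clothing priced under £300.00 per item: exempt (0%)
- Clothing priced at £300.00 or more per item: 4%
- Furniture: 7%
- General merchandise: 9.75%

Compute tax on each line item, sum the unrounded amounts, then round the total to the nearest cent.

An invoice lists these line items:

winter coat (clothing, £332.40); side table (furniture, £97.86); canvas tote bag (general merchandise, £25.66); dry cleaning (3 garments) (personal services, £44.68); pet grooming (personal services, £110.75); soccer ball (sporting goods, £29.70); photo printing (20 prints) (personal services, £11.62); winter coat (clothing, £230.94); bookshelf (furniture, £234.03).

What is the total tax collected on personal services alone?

Dry cleaning (3 garments) £44.68: personal services → 8.75% → £3.9095
Pet grooming £110.75: personal services → 8.75% → £9.690625
Photo printing (20 prints) £11.62: personal services → 8.75% → £1.01675
Tax on personal services: unrounded sum = £14.616875 → £14.62

£14.62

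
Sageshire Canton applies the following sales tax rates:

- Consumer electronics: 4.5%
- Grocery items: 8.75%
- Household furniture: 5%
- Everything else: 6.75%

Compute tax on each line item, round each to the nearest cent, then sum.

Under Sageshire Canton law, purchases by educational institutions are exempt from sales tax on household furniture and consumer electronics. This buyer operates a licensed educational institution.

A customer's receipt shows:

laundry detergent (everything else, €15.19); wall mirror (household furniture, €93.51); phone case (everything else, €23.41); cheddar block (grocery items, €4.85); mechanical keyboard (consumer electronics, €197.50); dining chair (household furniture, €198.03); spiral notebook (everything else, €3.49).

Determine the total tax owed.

Laundry detergent €15.19: everything else → 6.75% → €1.03
Wall mirror €93.51: household furniture, buyer-exempt → 0% → €0.00
Phone case €23.41: everything else → 6.75% → €1.58
Cheddar block €4.85: grocery items → 8.75% → €0.42
Mechanical keyboard €197.50: consumer electronics, buyer-exempt → 0% → €0.00
Dining chair €198.03: household furniture, buyer-exempt → 0% → €0.00
Spiral notebook €3.49: everything else → 6.75% → €0.24
Total tax = €1.03 + €1.58 + €0.42 + €0.24 = €3.27

€3.27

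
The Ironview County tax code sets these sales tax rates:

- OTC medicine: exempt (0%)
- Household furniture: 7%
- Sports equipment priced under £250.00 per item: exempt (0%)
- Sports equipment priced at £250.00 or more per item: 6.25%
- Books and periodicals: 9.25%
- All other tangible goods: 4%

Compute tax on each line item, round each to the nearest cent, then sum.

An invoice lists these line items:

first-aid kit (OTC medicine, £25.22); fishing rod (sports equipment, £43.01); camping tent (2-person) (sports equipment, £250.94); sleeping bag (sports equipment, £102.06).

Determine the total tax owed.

First-aid kit £25.22: OTC medicine → 0% → £0.00
Fishing rod £43.01: sports equipment, under £250.00 → 0% → £0.00
Camping tent (2-person) £250.94: sports equipment, £250.00 or more → 6.25% → £15.68
Sleeping bag £102.06: sports equipment, under £250.00 → 0% → £0.00
Total tax = £15.68

£15.68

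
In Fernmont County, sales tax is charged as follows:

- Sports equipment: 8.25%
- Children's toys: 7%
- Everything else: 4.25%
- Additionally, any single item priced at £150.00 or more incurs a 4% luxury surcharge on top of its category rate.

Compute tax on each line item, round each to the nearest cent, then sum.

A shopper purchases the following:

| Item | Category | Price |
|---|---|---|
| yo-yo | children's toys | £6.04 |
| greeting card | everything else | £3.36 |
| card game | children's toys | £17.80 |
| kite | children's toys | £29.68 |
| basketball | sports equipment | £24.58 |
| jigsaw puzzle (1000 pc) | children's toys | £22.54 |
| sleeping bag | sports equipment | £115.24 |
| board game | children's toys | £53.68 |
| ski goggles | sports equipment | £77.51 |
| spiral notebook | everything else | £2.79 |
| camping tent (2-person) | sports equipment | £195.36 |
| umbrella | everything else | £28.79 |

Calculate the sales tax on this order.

£52.43

Yo-yo £6.04: children's toys → 7% → £0.42
Greeting card £3.36: everything else → 4.25% → £0.14
Card game £17.80: children's toys → 7% → £1.25
Kite £29.68: children's toys → 7% → £2.08
Basketball £24.58: sports equipment → 8.25% → £2.03
Jigsaw puzzle (1000 pc) £22.54: children's toys → 7% → £1.58
Sleeping bag £115.24: sports equipment → 8.25% → £9.51
Board game £53.68: children's toys → 7% → £3.76
Ski goggles £77.51: sports equipment → 8.25% → £6.39
Spiral notebook £2.79: everything else → 4.25% → £0.12
Camping tent (2-person) £195.36: sports equipment → 8.25% + 4% surcharge = 12.25% → £23.93
Umbrella £28.79: everything else → 4.25% → £1.22
Total tax = £0.42 + £0.14 + £1.25 + £2.08 + £2.03 + £1.58 + £9.51 + £3.76 + £6.39 + £0.12 + £23.93 + £1.22 = £52.43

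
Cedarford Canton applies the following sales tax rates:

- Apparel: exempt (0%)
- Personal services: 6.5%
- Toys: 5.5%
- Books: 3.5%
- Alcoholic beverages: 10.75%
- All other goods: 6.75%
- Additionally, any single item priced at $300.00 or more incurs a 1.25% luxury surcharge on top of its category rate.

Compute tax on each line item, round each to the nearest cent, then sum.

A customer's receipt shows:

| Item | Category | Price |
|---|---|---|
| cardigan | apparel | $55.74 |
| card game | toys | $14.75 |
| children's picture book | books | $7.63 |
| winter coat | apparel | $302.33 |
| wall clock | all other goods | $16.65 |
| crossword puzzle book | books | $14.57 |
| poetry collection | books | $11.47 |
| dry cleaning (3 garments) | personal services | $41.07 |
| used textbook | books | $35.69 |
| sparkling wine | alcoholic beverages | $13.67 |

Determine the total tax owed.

Cardigan $55.74: apparel → 0% → $0.00
Card game $14.75: toys → 5.5% → $0.81
Children's picture book $7.63: books → 3.5% → $0.27
Winter coat $302.33: apparel → 0% + 1.25% surcharge = 1.25% → $3.78
Wall clock $16.65: all other goods → 6.75% → $1.12
Crossword puzzle book $14.57: books → 3.5% → $0.51
Poetry collection $11.47: books → 3.5% → $0.40
Dry cleaning (3 garments) $41.07: personal services → 6.5% → $2.67
Used textbook $35.69: books → 3.5% → $1.25
Sparkling wine $13.67: alcoholic beverages → 10.75% → $1.47
Total tax = $0.81 + $0.27 + $3.78 + $1.12 + $0.51 + $0.40 + $2.67 + $1.25 + $1.47 = $12.28

$12.28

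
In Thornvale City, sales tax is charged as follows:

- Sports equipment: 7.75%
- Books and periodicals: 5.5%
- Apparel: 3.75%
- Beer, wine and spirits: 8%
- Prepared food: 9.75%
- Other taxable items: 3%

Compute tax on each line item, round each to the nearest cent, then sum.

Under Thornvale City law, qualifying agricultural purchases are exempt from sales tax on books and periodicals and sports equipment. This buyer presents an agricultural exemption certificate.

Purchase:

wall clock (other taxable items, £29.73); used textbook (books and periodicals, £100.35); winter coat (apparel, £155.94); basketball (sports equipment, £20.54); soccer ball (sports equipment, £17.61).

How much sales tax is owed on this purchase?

£6.74

Wall clock £29.73: other taxable items → 3% → £0.89
Used textbook £100.35: books and periodicals, buyer-exempt → 0% → £0.00
Winter coat £155.94: apparel → 3.75% → £5.85
Basketball £20.54: sports equipment, buyer-exempt → 0% → £0.00
Soccer ball £17.61: sports equipment, buyer-exempt → 0% → £0.00
Total tax = £0.89 + £5.85 = £6.74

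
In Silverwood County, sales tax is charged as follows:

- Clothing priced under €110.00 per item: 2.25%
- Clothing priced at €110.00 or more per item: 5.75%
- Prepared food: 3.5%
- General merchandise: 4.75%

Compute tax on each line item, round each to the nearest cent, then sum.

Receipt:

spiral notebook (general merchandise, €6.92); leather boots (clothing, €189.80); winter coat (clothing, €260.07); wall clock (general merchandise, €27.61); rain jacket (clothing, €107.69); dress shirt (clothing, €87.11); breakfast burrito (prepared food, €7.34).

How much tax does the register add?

€32.14

Spiral notebook €6.92: general merchandise → 4.75% → €0.33
Leather boots €189.80: clothing, €110.00 or more → 5.75% → €10.91
Winter coat €260.07: clothing, €110.00 or more → 5.75% → €14.95
Wall clock €27.61: general merchandise → 4.75% → €1.31
Rain jacket €107.69: clothing, under €110.00 → 2.25% → €2.42
Dress shirt €87.11: clothing, under €110.00 → 2.25% → €1.96
Breakfast burrito €7.34: prepared food → 3.5% → €0.26
Total tax = €0.33 + €10.91 + €14.95 + €1.31 + €2.42 + €1.96 + €0.26 = €32.14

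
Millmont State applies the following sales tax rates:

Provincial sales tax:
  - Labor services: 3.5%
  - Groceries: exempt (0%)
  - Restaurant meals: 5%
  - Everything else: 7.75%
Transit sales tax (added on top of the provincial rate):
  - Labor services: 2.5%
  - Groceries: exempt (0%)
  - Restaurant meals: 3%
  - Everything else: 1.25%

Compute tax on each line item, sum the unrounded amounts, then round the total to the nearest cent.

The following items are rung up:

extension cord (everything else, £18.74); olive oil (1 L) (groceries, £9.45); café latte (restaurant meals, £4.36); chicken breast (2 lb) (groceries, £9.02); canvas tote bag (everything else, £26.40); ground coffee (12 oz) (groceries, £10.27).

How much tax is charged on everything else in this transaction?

Extension cord £18.74: everything else → 7.75% + 1.25% transit = 9% → £1.6866
Canvas tote bag £26.40: everything else → 7.75% + 1.25% transit = 9% → £2.376
Tax on everything else: unrounded sum = £4.0626 → £4.06

£4.06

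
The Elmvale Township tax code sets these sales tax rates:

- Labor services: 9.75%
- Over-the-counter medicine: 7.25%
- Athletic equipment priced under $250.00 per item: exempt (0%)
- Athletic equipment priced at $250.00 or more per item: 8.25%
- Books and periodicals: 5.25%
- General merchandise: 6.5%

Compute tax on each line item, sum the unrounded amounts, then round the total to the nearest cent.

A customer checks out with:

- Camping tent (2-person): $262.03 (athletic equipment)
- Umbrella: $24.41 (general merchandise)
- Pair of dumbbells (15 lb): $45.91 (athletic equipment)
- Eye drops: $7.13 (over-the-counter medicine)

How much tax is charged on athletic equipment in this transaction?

$21.62

Camping tent (2-person) $262.03: athletic equipment, $250.00 or more → 8.25% → $21.617475
Pair of dumbbells (15 lb) $45.91: athletic equipment, under $250.00 → 0% → $0.00
Tax on athletic equipment: unrounded sum = $21.617475 → $21.62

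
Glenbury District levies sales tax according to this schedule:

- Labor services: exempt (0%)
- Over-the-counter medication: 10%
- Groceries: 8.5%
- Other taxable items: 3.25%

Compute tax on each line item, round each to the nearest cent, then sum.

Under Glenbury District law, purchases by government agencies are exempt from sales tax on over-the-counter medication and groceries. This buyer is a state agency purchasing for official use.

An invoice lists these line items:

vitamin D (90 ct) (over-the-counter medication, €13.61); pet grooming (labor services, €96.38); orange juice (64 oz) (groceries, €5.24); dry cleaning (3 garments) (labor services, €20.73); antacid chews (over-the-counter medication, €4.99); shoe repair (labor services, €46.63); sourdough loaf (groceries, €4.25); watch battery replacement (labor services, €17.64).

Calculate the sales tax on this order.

€0.00

Vitamin D (90 ct) €13.61: over-the-counter medication, buyer-exempt → 0% → €0.00
Pet grooming €96.38: labor services → 0% → €0.00
Orange juice (64 oz) €5.24: groceries, buyer-exempt → 0% → €0.00
Dry cleaning (3 garments) €20.73: labor services → 0% → €0.00
Antacid chews €4.99: over-the-counter medication, buyer-exempt → 0% → €0.00
Shoe repair €46.63: labor services → 0% → €0.00
Sourdough loaf €4.25: groceries, buyer-exempt → 0% → €0.00
Watch battery replacement €17.64: labor services → 0% → €0.00
Total tax = €0.00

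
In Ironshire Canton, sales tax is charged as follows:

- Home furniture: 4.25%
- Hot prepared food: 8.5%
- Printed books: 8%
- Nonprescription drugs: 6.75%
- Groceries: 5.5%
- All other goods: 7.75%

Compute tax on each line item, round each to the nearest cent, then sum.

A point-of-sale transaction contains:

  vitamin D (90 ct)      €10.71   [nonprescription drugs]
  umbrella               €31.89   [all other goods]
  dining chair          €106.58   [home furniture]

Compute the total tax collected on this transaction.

Vitamin D (90 ct) €10.71: nonprescription drugs → 6.75% → €0.72
Umbrella €31.89: all other goods → 7.75% → €2.47
Dining chair €106.58: home furniture → 4.25% → €4.53
Total tax = €0.72 + €2.47 + €4.53 = €7.72

€7.72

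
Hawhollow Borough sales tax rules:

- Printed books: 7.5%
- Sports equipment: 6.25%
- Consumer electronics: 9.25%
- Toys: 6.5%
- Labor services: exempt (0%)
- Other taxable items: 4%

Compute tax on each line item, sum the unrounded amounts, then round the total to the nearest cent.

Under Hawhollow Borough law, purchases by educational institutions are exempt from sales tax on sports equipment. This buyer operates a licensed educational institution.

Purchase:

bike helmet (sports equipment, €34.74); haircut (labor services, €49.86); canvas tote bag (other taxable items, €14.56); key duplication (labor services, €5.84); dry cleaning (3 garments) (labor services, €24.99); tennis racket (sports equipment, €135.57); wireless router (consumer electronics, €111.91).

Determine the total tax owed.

Bike helmet €34.74: sports equipment, buyer-exempt → 0% → €0.00
Haircut €49.86: labor services → 0% → €0.00
Canvas tote bag €14.56: other taxable items → 4% → €0.5824
Key duplication €5.84: labor services → 0% → €0.00
Dry cleaning (3 garments) €24.99: labor services → 0% → €0.00
Tennis racket €135.57: sports equipment, buyer-exempt → 0% → €0.00
Wireless router €111.91: consumer electronics → 9.25% → €10.351675
Unrounded tax sum = €10.934075 → €10.93

€10.93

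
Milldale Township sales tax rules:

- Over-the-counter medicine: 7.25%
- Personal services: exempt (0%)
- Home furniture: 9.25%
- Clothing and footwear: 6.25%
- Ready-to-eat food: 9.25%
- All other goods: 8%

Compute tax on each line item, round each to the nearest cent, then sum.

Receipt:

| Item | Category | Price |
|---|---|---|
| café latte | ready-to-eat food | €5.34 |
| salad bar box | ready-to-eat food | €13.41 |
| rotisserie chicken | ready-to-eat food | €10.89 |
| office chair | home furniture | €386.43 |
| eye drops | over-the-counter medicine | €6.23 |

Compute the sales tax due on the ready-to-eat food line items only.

Café latte €5.34: ready-to-eat food → 9.25% → €0.49
Salad bar box €13.41: ready-to-eat food → 9.25% → €1.24
Rotisserie chicken €10.89: ready-to-eat food → 9.25% → €1.01
Tax on ready-to-eat food = €0.49 + €1.24 + €1.01 = €2.74

€2.74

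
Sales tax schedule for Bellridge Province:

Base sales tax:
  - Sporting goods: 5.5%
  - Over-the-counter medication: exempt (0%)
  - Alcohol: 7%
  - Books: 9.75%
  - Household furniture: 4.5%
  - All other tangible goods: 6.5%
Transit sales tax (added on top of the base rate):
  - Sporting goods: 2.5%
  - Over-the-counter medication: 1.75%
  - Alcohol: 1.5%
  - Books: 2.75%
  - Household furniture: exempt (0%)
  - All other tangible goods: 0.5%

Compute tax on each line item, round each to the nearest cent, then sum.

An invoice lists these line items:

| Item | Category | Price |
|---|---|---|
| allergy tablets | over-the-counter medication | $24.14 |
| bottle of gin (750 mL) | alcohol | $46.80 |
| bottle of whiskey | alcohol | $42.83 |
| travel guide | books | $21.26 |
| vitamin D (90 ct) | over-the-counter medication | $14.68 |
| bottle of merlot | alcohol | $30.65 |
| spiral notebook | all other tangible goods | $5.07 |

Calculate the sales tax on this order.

Allergy tablets $24.14: over-the-counter medication → 0% + 1.75% transit = 1.75% → $0.42
Bottle of gin (750 mL) $46.80: alcohol → 7% + 1.5% transit = 8.5% → $3.98
Bottle of whiskey $42.83: alcohol → 7% + 1.5% transit = 8.5% → $3.64
Travel guide $21.26: books → 9.75% + 2.75% transit = 12.5% → $2.66
Vitamin D (90 ct) $14.68: over-the-counter medication → 0% + 1.75% transit = 1.75% → $0.26
Bottle of merlot $30.65: alcohol → 7% + 1.5% transit = 8.5% → $2.61
Spiral notebook $5.07: all other tangible goods → 6.5% + 0.5% transit = 7% → $0.35
Total tax = $0.42 + $3.98 + $3.64 + $2.66 + $0.26 + $2.61 + $0.35 = $13.92

$13.92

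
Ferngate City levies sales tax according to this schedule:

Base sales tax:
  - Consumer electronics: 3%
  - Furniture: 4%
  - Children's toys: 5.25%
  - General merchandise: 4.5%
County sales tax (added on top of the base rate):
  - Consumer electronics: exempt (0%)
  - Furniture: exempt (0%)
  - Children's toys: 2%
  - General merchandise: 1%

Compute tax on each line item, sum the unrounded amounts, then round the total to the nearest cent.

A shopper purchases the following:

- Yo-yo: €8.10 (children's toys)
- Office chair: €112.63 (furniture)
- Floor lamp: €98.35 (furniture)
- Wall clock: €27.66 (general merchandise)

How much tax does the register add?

Yo-yo €8.10: children's toys → 5.25% + 2% county = 7.25% → €0.58725
Office chair €112.63: furniture → 4% + 0% county = 4% → €4.5052
Floor lamp €98.35: furniture → 4% + 0% county = 4% → €3.934
Wall clock €27.66: general merchandise → 4.5% + 1% county = 5.5% → €1.5213
Unrounded tax sum = €10.54775 → €10.55

€10.55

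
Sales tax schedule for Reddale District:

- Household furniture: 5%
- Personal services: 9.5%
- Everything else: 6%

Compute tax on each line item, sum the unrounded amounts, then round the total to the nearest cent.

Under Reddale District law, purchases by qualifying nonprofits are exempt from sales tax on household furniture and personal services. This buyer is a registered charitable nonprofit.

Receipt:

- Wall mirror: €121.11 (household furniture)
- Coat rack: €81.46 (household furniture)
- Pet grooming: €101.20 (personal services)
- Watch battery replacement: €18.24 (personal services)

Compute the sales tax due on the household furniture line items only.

€0.00

Wall mirror €121.11: household furniture, buyer-exempt → 0% → €0.00
Coat rack €81.46: household furniture, buyer-exempt → 0% → €0.00
Tax on household furniture: unrounded sum = €0.00 → €0.00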